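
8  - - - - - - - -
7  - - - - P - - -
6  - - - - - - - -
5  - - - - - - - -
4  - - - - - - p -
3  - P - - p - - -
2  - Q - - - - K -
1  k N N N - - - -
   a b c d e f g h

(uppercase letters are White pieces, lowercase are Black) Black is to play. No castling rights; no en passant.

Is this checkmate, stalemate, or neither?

Black to move; black king on a1.
In check: yes, from the white queen on b2.
King squares — b1: attacked by Qb2; a2: attacked by Nc1; b2: attacked by Nd1.
Legal moves for Black: none.
In check with no legal moves → checkmate.

checkmate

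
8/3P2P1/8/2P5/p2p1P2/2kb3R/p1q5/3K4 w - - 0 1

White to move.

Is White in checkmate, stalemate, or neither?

White to move; white king on d1.
In check: yes, from the black queen on c2.
King squares — c1: attacked by Qc2; e1: available; c2: attacked by Kc3; d2: attacked by Qc2; e2: attacked by Qc2.
Legal moves for White: Ke1.
White is in check but has 1 legal move → neither.

neither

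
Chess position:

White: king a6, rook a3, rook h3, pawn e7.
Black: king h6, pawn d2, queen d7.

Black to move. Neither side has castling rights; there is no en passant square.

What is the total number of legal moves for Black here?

4

Black to move; king on h6.
In check: yes, from the white rook on h3.
Legal moves: Kg7, Kg6, Kg5, Qxh3.
Count: 4.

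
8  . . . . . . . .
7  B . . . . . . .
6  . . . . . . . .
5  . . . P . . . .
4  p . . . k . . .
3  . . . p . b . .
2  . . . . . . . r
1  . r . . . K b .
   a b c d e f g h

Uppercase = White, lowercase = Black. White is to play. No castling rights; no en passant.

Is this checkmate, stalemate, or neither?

White to move; white king on f1.
In check: yes, from the black rook on b1.
King squares — e1: attacked by Rb1; g1: attacked by Rb1; e2: attacked by Rh2; f2: attacked by Bg1; g2: attacked by Rh2.
Legal moves for White: none.
In check with no legal moves → checkmate.

checkmate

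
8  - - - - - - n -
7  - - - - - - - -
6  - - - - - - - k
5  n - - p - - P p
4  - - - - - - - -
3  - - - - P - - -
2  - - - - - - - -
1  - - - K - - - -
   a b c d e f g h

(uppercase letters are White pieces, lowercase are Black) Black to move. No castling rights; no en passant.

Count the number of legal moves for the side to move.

Black to move; king on h6.
In check: yes, from the white pawn on g5.
Legal moves: Kh7, Kg7, Kg6, Kxg5.
Count: 4.

4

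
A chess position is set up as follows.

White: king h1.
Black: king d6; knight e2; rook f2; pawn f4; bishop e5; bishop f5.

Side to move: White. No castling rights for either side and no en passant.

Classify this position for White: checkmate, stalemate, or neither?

White to move; white king on h1.
In check: no.
King squares — g1: attacked by Ne2; g2: attacked by Rf2; h2: attacked by Rf2.
Legal moves for White: none.
Not in check and no legal moves → stalemate.

stalemate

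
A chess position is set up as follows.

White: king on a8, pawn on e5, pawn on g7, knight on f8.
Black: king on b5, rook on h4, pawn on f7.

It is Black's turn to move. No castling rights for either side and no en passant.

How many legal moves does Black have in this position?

24

Black to move; king on b5.
In check: no.
Legal moves: Kc6, Kb6, Ka6, Kc5, Ka5, Kc4, Kb4, Ka4, Rh8, Rh7, Rh6, Rh5, Rg4, Rf4, Re4, Rd4, Rc4, Rb4, Ra4+, Rh3, Rh2, Rh1, f6, f5.
Count: 24.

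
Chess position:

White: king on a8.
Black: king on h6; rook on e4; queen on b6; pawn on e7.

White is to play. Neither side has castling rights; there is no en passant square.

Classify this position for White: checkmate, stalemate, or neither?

stalemate

White to move; white king on a8.
In check: no.
King squares — a7: attacked by Qb6; b7: attacked by Qb6; b8: attacked by Qb6.
Legal moves for White: none.
Not in check and no legal moves → stalemate.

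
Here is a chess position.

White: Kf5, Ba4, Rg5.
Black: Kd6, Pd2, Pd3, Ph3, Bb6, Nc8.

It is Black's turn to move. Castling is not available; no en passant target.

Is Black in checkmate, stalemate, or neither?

neither

Black to move; black king on d6.
In check: no.
Legal moves for Black include: Ne7+, Na7, Ke7, Kc7, Kd5, Kc5, Bd8, Bc7, Ba7, Bc5, Ba5, Bd4, Be3, Bf2, Bg1, h2, d1=Q, d1=R, ... (list truncated; more exist).
Black has legal moves and is not in check → neither.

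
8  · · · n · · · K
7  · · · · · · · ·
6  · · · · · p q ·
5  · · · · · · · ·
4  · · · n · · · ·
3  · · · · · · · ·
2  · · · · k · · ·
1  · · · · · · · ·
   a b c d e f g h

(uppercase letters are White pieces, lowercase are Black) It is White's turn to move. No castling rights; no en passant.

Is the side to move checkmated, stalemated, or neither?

stalemate

White to move; white king on h8.
In check: no.
King squares — g7: attacked by Qg6; h7: attacked by Qg6; g8: attacked by Qg6.
Legal moves for White: none.
Not in check and no legal moves → stalemate.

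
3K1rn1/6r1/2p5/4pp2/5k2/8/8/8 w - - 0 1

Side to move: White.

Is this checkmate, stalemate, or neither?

checkmate

White to move; white king on d8.
In check: yes, from the black rook on f8.
King squares — c7: attacked by Rg7; d7: attacked by Rg7; e7: attacked by Rg7; c8: attacked by Rf8; e8: attacked by Rf8.
Legal moves for White: none.
In check with no legal moves → checkmate.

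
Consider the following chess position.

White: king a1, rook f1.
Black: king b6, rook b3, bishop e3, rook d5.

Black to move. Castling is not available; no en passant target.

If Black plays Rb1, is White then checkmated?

no

After Rb1: white king on a1; in check: yes, from the black rook on b1.
White has 3 legal replies: Ka2, Kxb1, Rxb1+.
In check but a legal move exists → not checkmate.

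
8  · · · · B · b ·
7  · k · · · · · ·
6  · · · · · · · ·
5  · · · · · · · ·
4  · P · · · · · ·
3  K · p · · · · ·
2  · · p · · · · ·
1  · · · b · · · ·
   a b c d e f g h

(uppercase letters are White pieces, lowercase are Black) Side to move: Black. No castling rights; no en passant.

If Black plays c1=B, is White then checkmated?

After c1=B: white king on a3; in check: yes, from the black bishop on c1.
King squares — a2: attacked by Bg8; b2: attacked by Bc1; b3: attacked by Bd1; a4: attacked by Bd1; b4: own pawn.
White has no legal moves → checkmate.

yes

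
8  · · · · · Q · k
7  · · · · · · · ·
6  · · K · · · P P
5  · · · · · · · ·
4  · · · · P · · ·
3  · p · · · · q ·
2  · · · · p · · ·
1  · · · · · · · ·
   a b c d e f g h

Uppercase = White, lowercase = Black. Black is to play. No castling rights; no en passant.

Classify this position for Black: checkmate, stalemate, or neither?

Black to move; black king on h8.
In check: yes, from the white queen on f8.
King squares — g7: attacked by Ph6; h7: attacked by Pg6; g8: attacked by Qf8.
Legal moves for Black: none.
In check with no legal moves → checkmate.

checkmate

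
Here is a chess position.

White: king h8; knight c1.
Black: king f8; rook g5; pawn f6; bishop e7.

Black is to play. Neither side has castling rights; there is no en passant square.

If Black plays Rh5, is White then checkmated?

After Rh5: white king on h8; in check: yes, from the black rook on h5.
King squares — g7: attacked by Kf8; h7: attacked by Rh5; g8: attacked by Kf8.
White has no legal moves → checkmate.

yes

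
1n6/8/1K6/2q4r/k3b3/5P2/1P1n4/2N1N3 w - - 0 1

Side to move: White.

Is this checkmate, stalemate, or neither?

White to move; white king on b6.
In check: yes, from the black queen on c5.
King squares — a5: attacked by Ka4; b5: attacked by Ka4; c5: attacked by Rh5; a6: attacked by Nb8; c6: attacked by Be4; a7: attacked by Qc5; b7: attacked by Be4; c7: attacked by Qc5.
Legal moves for White: none.
In check with no legal moves → checkmate.

checkmate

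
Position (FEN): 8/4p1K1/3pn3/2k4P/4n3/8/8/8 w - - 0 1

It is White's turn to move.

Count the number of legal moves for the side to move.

White to move; king on g7.
In check: yes, from the black knight on e6.
Legal moves: Kh8, Kg8, Kh7, Kf7, Kh6, Kg6.
Count: 6.

6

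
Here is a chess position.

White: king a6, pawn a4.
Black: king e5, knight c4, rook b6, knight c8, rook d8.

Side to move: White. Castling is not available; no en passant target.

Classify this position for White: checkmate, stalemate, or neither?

checkmate

White to move; white king on a6.
In check: yes, from the black rook on b6.
King squares — a5: attacked by Nc4; b5: attacked by Rb6; b6: attacked by Nc4; a7: attacked by Nc8; b7: attacked by Rb6.
Legal moves for White: none.
In check with no legal moves → checkmate.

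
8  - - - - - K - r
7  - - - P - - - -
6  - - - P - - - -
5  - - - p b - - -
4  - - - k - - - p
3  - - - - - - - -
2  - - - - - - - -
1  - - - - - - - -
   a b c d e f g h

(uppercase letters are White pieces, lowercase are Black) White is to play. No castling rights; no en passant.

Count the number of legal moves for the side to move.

2

White to move; king on f8.
In check: yes, from the black rook on h8.
Legal moves: Kf7, Ke7.
Count: 2.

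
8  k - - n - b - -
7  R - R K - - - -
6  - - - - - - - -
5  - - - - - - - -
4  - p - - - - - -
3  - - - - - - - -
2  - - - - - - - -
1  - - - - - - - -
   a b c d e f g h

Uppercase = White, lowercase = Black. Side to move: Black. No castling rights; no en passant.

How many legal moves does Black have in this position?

1

Black to move; king on a8.
In check: yes, from the white rook on a7.
Legal moves: Kb8.
Count: 1.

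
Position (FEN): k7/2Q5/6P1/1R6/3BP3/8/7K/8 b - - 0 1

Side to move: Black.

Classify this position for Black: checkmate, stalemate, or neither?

stalemate

Black to move; black king on a8.
In check: no.
King squares — a7: attacked by Bd4; b7: attacked by Rb5; b8: attacked by Rb5.
Legal moves for Black: none.
Not in check and no legal moves → stalemate.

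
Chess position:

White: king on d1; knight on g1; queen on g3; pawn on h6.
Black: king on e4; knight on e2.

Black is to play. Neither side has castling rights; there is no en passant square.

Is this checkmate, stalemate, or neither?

Black to move; black king on e4.
In check: no.
Legal moves for Black: Kf5, Kd5, Kd4, Nf4, Nd4, Nxg3, Nc3+, Nxg1, Nc1.
Black has 9 legal moves and is not in check → neither.

neither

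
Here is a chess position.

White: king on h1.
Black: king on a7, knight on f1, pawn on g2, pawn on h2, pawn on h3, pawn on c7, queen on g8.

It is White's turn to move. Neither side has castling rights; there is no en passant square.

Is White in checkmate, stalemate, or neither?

White to move; white king on h1.
In check: yes, from the black pawn on g2.
King squares — g1: attacked by Ph2; g2: attacked by Ph3; h2: attacked by Nf1.
Legal moves for White: none.
In check with no legal moves → checkmate.

checkmate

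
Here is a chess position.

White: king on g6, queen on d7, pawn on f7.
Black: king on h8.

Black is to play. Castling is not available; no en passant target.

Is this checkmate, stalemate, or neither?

stalemate

Black to move; black king on h8.
In check: no.
King squares — g7: attacked by Kg6; h7: attacked by Kg6; g8: attacked by Pf7.
Legal moves for Black: none.
Not in check and no legal moves → stalemate.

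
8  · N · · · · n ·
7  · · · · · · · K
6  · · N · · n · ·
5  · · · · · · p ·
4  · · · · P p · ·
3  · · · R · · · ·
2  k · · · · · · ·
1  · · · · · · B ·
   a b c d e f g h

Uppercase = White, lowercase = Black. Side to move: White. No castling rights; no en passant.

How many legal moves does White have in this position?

3

White to move; king on h7.
In check: yes, from the black knight on f6.
Legal moves: Kh8, Kg7, Kg6.
Count: 3.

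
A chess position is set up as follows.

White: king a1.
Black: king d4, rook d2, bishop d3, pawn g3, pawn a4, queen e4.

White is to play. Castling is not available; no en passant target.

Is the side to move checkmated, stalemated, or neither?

White to move; white king on a1.
In check: no.
King squares — b1: attacked by Bd3; a2: attacked by Rd2; b2: attacked by Rd2.
Legal moves for White: none.
Not in check and no legal moves → stalemate.

stalemate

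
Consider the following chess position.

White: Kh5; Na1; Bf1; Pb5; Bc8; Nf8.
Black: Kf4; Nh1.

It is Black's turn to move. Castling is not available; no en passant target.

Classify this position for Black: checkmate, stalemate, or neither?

neither

Black to move; black king on f4.
In check: no.
Legal moves for Black: Ke5, Ke4, Kg3, Kf3, Ke3, Ng3+, Nf2.
Black has 7 legal moves and is not in check → neither.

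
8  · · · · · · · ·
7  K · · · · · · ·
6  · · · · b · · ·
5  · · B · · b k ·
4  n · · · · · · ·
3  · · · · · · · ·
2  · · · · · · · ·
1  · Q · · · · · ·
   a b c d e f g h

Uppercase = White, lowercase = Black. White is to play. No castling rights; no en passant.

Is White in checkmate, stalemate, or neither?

neither

White to move; white king on a7.
In check: no.
Legal moves for White include: Kb8, Ka8, Kb7, Ka6, Bf8, Be7+, Bd6, Bb6, Bd4, Bb4, Be3+, Ba3, Bf2, Bg1, Qb8, Qb7, Qb6, Qxf5+, ... (list truncated; more exist).
White has legal moves and is not in check → neither.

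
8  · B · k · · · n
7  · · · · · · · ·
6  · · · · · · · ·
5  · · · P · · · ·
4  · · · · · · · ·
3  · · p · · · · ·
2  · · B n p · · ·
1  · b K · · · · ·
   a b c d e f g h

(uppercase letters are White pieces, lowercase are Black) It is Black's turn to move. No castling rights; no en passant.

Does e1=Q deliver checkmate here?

no

After e1=Q: white king on c1; in check: yes, from the black queen on e1.
White has 1 legal reply: Bd1.
In check but a legal move exists → not checkmate.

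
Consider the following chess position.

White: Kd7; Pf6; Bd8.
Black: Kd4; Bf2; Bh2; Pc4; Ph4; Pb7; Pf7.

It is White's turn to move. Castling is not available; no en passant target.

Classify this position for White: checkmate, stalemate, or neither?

neither

White to move; white king on d7.
In check: no.
Legal moves for White: Be7, Bc7, Bb6+, Ba5, Ke8, Kc8, Ke7.
White has 7 legal moves and is not in check → neither.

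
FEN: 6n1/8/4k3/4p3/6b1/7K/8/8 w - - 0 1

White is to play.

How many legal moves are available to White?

White to move; king on h3.
In check: yes, from the black bishop on g4.
Legal moves: Kh4, Kxg4, Kg3, Kh2, Kg2.
Count: 5.

5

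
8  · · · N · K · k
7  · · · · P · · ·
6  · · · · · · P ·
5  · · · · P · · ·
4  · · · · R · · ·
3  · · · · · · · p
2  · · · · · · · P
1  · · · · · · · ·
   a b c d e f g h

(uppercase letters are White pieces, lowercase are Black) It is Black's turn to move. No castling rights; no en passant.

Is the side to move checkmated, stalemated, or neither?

stalemate

Black to move; black king on h8.
In check: no.
King squares — g7: attacked by Kf8; h7: attacked by Pg6; g8: attacked by Kf8.
Legal moves for Black: none.
Not in check and no legal moves → stalemate.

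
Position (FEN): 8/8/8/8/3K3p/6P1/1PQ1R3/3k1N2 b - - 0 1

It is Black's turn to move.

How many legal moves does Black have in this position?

0

Black to move; king on d1.
In check: yes, from the white queen on c2.
Legal moves: none.
Count: 0.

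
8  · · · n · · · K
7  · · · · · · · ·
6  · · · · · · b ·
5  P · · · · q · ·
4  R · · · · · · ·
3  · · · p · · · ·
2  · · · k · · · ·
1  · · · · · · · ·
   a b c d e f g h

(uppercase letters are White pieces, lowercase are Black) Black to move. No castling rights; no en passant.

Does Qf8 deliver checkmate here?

yes

After Qf8: white king on h8; in check: yes, from the black queen on f8.
King squares — g7: attacked by Qf8; h7: attacked by Bg6; g8: attacked by Qf8.
White has no legal moves → checkmate.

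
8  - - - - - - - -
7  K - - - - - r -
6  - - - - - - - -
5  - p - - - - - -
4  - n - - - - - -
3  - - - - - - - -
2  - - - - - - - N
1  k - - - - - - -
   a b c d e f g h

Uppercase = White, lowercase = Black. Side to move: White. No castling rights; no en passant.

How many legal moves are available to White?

3

White to move; king on a7.
In check: yes, from the black rook on g7.
Legal moves: Kb8, Ka8, Kb6.
Count: 3.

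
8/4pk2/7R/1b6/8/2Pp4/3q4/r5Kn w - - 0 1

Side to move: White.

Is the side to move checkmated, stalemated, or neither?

checkmate

White to move; white king on g1.
In check: yes, from the black rook on a1.
King squares — f1: attacked by Ra1; h1: attacked by Ra1; f2: attacked by Nh1; g2: attacked by Qd2; h2: attacked by Qd2.
Legal moves for White: none.
In check with no legal moves → checkmate.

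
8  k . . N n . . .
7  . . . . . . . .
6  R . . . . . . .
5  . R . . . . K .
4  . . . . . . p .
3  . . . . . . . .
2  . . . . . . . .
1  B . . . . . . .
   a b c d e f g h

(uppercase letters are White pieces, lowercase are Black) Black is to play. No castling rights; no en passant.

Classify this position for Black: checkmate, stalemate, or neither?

Black to move; black king on a8.
In check: yes, from the white rook on a6.
King squares — a7: attacked by Ra6; b7: attacked by Rb5; b8: attacked by Rb5.
Legal moves for Black: none.
In check with no legal moves → checkmate.

checkmate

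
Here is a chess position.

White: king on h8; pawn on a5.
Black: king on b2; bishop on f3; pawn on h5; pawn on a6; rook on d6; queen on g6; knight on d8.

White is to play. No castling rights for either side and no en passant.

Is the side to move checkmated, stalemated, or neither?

stalemate

White to move; white king on h8.
In check: no.
King squares — g7: attacked by Qg6; h7: attacked by Qg6; g8: attacked by Qg6.
Legal moves for White: none.
Not in check and no legal moves → stalemate.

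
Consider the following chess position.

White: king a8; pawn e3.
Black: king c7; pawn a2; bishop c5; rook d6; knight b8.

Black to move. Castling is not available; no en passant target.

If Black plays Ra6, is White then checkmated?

yes

After Ra6: white king on a8; in check: yes, from the black rook on a6.
King squares — a7: attacked by Bc5; b7: attacked by Kc7; b8: attacked by Kc7.
White has no legal moves → checkmate.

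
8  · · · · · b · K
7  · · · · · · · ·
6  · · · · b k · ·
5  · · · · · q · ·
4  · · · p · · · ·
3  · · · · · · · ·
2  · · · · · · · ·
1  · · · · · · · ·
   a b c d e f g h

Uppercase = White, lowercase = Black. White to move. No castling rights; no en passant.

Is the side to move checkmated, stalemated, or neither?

stalemate

White to move; white king on h8.
In check: no.
King squares — g7: attacked by Kf6; h7: attacked by Qf5; g8: attacked by Be6.
Legal moves for White: none.
Not in check and no legal moves → stalemate.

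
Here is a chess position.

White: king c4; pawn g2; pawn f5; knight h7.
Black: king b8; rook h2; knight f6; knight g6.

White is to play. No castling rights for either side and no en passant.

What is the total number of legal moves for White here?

13

White to move; king on c4.
In check: no.
Legal moves: Nf8, Nxf6, Ng5, Kc5, Kb5, Kd4, Kb4, Kd3, Kc3, Kb3, fxg6, g3, g4.
Count: 13.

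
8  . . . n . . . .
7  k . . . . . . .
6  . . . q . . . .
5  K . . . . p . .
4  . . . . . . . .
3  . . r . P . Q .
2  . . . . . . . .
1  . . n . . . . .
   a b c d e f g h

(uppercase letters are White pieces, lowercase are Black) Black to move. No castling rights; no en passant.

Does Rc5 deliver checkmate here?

After Rc5: white king on a5; in check: yes, from the black rook on c5.
White has 2 legal replies: Kb4, Ka4.
In check but a legal move exists → not checkmate.

no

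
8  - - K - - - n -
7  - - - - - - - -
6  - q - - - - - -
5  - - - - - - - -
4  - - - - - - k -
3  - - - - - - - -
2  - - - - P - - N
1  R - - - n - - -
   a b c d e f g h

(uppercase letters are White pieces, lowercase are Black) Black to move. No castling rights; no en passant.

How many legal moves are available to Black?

7

Black to move; king on g4.
In check: yes, from the white knight on h2.
Legal moves: Kh5, Kg5, Kf5, Kh4, Kf4, Kh3, Kg3.
Count: 7.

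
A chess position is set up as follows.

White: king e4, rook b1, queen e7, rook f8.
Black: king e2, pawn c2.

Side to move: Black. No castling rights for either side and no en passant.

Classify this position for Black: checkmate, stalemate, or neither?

Black to move; black king on e2.
In check: no.
Legal moves for Black: Kd2, cxb1=Q+, cxb1=R, cxb1=B+, cxb1=N, c1=Q, c1=R, c1=B, c1=N.
Black has 9 legal moves and is not in check → neither.

neither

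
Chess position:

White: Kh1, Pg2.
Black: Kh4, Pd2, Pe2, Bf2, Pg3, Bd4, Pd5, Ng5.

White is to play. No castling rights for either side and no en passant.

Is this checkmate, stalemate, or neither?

stalemate

White to move; white king on h1.
In check: no.
King squares — g1: attacked by Bf2; g2: own pawn; h2: attacked by Pg3.
Legal moves for White: none.
Not in check and no legal moves → stalemate.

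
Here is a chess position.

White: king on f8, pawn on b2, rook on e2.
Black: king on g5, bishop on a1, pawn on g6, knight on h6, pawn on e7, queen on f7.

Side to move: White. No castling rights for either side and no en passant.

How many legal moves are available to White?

0

White to move; king on f8.
In check: yes, from the black queen on f7.
Legal moves: none.
Count: 0.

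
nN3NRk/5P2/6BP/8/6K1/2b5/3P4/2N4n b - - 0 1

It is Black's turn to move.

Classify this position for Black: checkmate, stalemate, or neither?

checkmate

Black to move; black king on h8.
In check: yes, from the white rook on g8.
King squares — g7: attacked by Ph6; h7: attacked by Bg6; g8: attacked by Pf7.
Legal moves for Black: none.
In check with no legal moves → checkmate.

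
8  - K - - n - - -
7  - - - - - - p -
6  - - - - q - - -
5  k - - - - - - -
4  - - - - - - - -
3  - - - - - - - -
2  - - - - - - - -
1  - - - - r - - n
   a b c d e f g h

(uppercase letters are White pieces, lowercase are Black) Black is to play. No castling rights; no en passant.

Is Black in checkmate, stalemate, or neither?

Black to move; black king on a5.
In check: no.
Legal moves for Black include: Nc7, Nf6, Nd6, Qg8, Qc8+, Qf7, Qe7, Qd7, Qh6, Qg6, Qf6, Qd6+, Qc6, Qb6+, Qa6, Qf5, Qe5+, Qd5, ... (list truncated; more exist).
Black has legal moves and is not in check → neither.

neither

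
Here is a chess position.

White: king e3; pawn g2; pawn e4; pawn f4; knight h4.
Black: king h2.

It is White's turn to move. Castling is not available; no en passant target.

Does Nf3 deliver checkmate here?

After Nf3: black king on h2; in check: yes, from the white knight on f3.
Black has 3 legal replies: Kg3, Kxg2, Kh1.
In check but a legal move exists → not checkmate.

no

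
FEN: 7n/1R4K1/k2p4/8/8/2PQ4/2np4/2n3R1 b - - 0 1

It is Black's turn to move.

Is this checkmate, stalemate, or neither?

Black to move; black king on a6.
In check: yes, from the white queen on d3.
King squares — a5: available; b5: attacked by Qd3; b6: attacked by Rb7; a7: attacked by Rb7; b7: available.
Legal moves for Black: Kxb7, Ka5, Nxd3.
Black is in check but has 3 legal moves → neither.

neither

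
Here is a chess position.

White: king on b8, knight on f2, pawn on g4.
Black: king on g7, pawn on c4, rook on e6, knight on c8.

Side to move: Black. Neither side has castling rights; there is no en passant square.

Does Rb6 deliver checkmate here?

no

After Rb6: white king on b8; in check: yes, from the black rook on b6.
White has 3 legal replies: Kxc8, Ka8, Kc7.
In check but a legal move exists → not checkmate.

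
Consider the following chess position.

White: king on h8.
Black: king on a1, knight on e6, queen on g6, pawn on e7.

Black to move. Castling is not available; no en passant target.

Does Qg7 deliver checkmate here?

yes

After Qg7: white king on h8; in check: yes, from the black queen on g7.
King squares — g7: attacked by Ne6; h7: attacked by Qg7; g8: attacked by Qg7.
White has no legal moves → checkmate.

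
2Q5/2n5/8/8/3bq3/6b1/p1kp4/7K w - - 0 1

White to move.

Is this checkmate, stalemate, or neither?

checkmate

White to move; white king on h1.
In check: yes, from the black queen on e4.
King squares — g1: attacked by Bd4; g2: attacked by Qe4; h2: attacked by Bg3.
Legal moves for White: none.
In check with no legal moves → checkmate.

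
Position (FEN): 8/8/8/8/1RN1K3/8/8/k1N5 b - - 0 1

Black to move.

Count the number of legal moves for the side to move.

Black to move; king on a1.
In check: no.
Legal moves: none.
Count: 0.

0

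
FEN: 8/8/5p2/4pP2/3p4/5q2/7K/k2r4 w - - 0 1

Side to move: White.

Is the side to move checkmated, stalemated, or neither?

White to move; white king on h2.
In check: no.
King squares — g1: attacked by Rd1; h1: attacked by Rd1; g2: attacked by Qf3; g3: attacked by Qf3; h3: attacked by Qf3.
Legal moves for White: none.
Not in check and no legal moves → stalemate.

stalemate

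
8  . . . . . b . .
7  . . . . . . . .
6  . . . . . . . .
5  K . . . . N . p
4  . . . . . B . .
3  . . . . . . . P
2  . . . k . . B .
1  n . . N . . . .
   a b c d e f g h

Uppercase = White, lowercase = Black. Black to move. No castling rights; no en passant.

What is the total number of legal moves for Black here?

Black to move; king on d2.
In check: yes, from the white bishop on f4.
Legal moves: Kd3, Ke2, Kc2, Ke1, Kxd1.
Count: 5.

5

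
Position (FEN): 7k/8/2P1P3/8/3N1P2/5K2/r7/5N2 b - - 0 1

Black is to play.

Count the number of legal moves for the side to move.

Black to move; king on h8.
In check: no.
Legal moves: Kg8, Kh7, Kg7, Ra8, Ra7, Ra6, Ra5, Ra4, Ra3+, Rh2, Rg2, Rf2+, Re2, Rd2, Rc2, Rb2, Ra1.
Count: 17.

17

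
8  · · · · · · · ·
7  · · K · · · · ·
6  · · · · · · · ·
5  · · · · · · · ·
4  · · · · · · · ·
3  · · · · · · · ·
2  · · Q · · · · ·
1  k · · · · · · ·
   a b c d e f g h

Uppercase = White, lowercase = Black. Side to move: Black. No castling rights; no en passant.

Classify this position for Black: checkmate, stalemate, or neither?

Black to move; black king on a1.
In check: no.
King squares — b1: attacked by Qc2; a2: attacked by Qc2; b2: attacked by Qc2.
Legal moves for Black: none.
Not in check and no legal moves → stalemate.

stalemate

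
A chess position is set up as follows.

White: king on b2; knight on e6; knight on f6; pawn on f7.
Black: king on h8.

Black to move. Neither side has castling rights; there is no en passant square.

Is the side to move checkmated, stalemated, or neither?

Black to move; black king on h8.
In check: no.
King squares — g7: attacked by Ne6; h7: attacked by Nf6; g8: attacked by Nf6.
Legal moves for Black: none.
Not in check and no legal moves → stalemate.

stalemate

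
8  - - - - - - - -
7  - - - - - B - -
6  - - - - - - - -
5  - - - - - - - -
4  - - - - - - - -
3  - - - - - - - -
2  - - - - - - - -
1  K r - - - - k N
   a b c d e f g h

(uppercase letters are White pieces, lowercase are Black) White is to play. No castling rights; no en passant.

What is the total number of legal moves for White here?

2

White to move; king on a1.
In check: yes, from the black rook on b1.
Legal moves: Ka2, Kxb1.
Count: 2.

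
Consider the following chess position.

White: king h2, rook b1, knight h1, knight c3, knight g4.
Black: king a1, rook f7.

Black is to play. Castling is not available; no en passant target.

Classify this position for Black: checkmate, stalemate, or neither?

Black to move; black king on a1.
In check: yes, from the white rook on b1.
King squares — b1: attacked by Nc3; a2: attacked by Nc3; b2: attacked by Rb1.
Legal moves for Black: none.
In check with no legal moves → checkmate.

checkmate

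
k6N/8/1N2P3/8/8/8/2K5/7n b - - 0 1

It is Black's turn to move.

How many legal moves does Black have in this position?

Black to move; king on a8.
In check: yes, from the white knight on b6.
Legal moves: Kb8, Kb7, Ka7.
Count: 3.

3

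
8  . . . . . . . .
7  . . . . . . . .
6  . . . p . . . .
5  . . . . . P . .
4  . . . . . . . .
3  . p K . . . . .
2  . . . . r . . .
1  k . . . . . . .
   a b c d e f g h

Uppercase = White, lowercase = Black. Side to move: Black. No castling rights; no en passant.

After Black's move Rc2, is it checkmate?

no

After Rc2: white king on c3; in check: yes, from the black rook on c2.
White has 4 legal replies: Kd4, Kb4, Kd3, Kxb3.
In check but a legal move exists → not checkmate.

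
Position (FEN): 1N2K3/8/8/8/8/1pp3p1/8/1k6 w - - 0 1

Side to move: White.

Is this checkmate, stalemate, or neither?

White to move; white king on e8.
In check: no.
Legal moves for White: Kf8, Kd8, Kf7, Ke7, Kd7, Nd7, Nc6, Na6.
White has 8 legal moves and is not in check → neither.

neither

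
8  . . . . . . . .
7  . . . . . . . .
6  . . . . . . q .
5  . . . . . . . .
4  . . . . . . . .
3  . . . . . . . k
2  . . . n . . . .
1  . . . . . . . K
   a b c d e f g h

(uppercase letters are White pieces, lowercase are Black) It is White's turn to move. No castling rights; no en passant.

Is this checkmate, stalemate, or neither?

stalemate

White to move; white king on h1.
In check: no.
King squares — g1: attacked by Qg6; g2: attacked by Kh3; h2: attacked by Kh3.
Legal moves for White: none.
Not in check and no legal moves → stalemate.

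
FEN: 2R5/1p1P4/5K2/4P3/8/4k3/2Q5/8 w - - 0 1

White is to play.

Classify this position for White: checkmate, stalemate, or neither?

White to move; white king on f6.
In check: no.
Legal moves for White include: Rh8, Rg8, Rf8, Re8, Rd8, Rb8, Ra8, Rc7, Rc6, Rc5, Rc4, Rc3+, Kg7, Kf7, Ke7, Kg6, Ke6, Kg5, ... (list truncated; more exist).
White has legal moves and is not in check → neither.

neither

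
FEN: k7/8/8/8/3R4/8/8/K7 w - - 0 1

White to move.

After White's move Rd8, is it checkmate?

After Rd8: black king on a8; in check: yes, from the white rook on d8.
Black has 2 legal replies: Kb7, Ka7.
In check but a legal move exists → not checkmate.

no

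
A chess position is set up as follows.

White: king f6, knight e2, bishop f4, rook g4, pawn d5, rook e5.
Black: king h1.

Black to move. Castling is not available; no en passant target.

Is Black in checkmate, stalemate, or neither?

Black to move; black king on h1.
In check: no.
King squares — g1: attacked by Ne2; g2: attacked by Rg4; h2: attacked by Bf4.
Legal moves for Black: none.
Not in check and no legal moves → stalemate.

stalemate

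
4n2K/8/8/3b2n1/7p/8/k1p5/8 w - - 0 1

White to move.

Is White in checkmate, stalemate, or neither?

White to move; white king on h8.
In check: no.
King squares — g7: attacked by Ne8; h7: attacked by Ng5; g8: attacked by Bd5.
Legal moves for White: none.
Not in check and no legal moves → stalemate.

stalemate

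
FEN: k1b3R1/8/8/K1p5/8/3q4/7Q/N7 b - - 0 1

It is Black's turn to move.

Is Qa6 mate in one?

yes

After Qa6: white king on a5; in check: yes, from the black queen on a6.
King squares — a4: attacked by Qa6; b4: attacked by Pc5; b5: attacked by Qa6; a6: attacked by Bc8; b6: attacked by Qa6.
White has no legal moves → checkmate.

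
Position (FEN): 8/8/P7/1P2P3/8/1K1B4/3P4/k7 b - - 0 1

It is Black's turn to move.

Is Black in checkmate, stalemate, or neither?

Black to move; black king on a1.
In check: no.
King squares — b1: attacked by Bd3; a2: attacked by Kb3; b2: attacked by Kb3.
Legal moves for Black: none.
Not in check and no legal moves → stalemate.

stalemate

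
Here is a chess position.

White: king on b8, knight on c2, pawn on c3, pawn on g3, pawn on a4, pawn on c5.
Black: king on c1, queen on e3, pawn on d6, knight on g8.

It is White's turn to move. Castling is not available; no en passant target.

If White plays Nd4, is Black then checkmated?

no

After Nd4: black king on c1; in check: no.
Black is not in check, so this cannot be checkmate.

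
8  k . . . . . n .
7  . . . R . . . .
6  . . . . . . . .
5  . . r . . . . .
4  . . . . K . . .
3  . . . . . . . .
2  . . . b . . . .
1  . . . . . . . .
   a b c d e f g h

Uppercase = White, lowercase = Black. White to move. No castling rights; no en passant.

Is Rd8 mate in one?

After Rd8: black king on a8; in check: yes, from the white rook on d8.
Black has 3 legal replies: Kb7, Ka7, Rc8.
In check but a legal move exists → not checkmate.

no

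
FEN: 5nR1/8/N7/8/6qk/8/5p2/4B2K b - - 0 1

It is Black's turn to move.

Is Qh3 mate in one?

After Qh3: white king on h1; in check: yes, from the black queen on h3.
King squares — g1: attacked by Pf2; g2: attacked by Qh3; h2: attacked by Qh3.
White has no legal moves → checkmate.

yes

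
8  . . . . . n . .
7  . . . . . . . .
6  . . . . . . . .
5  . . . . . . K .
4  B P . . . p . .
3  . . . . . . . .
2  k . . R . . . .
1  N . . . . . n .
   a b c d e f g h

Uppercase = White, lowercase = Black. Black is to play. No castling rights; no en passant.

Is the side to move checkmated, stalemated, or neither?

Black to move; black king on a2.
In check: yes, from the white rook on d2.
Legal moves for Black: Ka3, Kb1, Kxa1.
Black is in check but has 3 legal moves → neither.

neither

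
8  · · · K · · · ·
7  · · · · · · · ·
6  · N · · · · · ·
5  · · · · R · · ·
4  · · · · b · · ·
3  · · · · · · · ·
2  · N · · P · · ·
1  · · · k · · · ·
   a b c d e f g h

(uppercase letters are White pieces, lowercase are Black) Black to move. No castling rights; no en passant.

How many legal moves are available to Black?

Black to move; king on d1.
In check: yes, from the white knight on b2.
Legal moves: Kxe2, Kd2, Kc2, Ke1, Kc1.
Count: 5.

5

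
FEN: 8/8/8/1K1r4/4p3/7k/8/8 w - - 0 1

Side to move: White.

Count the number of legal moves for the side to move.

6

White to move; king on b5.
In check: yes, from the black rook on d5.
Legal moves: Kc6, Kb6, Ka6, Kc4, Kb4, Ka4.
Count: 6.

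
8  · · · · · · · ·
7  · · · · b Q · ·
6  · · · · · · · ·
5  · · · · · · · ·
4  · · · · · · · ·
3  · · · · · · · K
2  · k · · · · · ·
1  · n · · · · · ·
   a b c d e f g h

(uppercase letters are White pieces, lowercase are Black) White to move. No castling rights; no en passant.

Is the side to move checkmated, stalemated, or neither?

neither

White to move; white king on h3.
In check: no.
Legal moves for White include: Qg8, Qf8, Qe8, Qh7, Qg7+, Qxe7, Qg6, Qf6+, Qe6, Qh5, Qf5, Qd5, Qf4, Qc4, Qf3, Qb3+, Qf2+, Qa2+, ... (list truncated; more exist).
White has legal moves and is not in check → neither.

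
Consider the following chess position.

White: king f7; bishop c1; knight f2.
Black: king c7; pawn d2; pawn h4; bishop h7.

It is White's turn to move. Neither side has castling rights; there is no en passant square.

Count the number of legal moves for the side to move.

White to move; king on f7.
In check: no.
Legal moves: Kf8, Ke8, Kg7, Ke7, Kf6, Ke6, Ng4, Ne4, Nh3, Nd3, Nh1, Nd1, Ba3, Bxd2, Bb2.
Count: 15.

15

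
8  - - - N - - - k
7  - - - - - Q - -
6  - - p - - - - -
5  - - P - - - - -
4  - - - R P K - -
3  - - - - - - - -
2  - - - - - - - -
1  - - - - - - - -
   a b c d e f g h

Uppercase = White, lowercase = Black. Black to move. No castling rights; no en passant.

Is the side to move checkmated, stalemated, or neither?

stalemate

Black to move; black king on h8.
In check: no.
King squares — g7: attacked by Qf7; h7: attacked by Qf7; g8: attacked by Qf7.
Legal moves for Black: none.
Not in check and no legal moves → stalemate.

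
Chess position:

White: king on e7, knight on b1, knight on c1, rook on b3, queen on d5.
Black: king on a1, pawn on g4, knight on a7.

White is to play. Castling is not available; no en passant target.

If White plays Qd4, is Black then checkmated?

After Qd4: black king on a1; in check: yes, from the white queen on d4.
King squares — b1: attacked by Rb3; a2: attacked by Nc1; b2: attacked by Rb3.
Black has no legal moves → checkmate.

yes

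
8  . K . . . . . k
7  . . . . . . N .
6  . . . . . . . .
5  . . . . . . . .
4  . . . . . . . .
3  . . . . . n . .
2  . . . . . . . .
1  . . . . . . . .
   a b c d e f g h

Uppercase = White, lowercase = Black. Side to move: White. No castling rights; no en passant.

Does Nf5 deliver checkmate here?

After Nf5: black king on h8; in check: no.
Black is not in check, so this cannot be checkmate.

no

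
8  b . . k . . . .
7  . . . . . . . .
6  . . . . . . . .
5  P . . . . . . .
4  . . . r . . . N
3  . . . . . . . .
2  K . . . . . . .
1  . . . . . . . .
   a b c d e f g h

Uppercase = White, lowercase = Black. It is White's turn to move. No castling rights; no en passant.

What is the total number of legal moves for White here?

White to move; king on a2.
In check: no.
Legal moves: Ng6, Nf5, Nf3, Ng2, Kb3, Ka3, Kb2, Kb1, Ka1, a6.
Count: 10.

10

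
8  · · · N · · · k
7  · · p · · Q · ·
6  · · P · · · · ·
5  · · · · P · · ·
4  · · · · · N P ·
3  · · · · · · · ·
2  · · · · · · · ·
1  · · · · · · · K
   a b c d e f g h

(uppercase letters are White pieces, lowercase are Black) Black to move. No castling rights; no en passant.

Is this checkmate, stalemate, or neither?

stalemate

Black to move; black king on h8.
In check: no.
King squares — g7: attacked by Qf7; h7: attacked by Qf7; g8: attacked by Qf7.
Legal moves for Black: none.
Not in check and no legal moves → stalemate.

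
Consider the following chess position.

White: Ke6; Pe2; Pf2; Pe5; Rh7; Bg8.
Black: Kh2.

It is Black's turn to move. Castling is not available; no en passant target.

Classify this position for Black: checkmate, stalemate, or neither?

Black to move; black king on h2.
In check: yes, from the white rook on h7.
Legal moves for Black: Kg2, Kg1.
Black is in check but has 2 legal moves → neither.

neither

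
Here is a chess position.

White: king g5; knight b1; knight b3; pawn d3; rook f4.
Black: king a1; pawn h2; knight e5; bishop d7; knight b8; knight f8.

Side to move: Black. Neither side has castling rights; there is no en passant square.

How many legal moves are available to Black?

Black to move; king on a1.
In check: yes, from the white knight on b3.
Legal moves: Kb2, Ka2, Kxb1.
Count: 3.

3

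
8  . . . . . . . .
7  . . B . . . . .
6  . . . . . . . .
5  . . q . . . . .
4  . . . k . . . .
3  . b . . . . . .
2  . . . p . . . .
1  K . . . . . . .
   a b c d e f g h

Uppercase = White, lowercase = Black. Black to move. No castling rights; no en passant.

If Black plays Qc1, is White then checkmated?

yes

After Qc1: white king on a1; in check: yes, from the black queen on c1.
King squares — b1: attacked by Qc1; a2: attacked by Bb3; b2: attacked by Qc1.
White has no legal moves → checkmate.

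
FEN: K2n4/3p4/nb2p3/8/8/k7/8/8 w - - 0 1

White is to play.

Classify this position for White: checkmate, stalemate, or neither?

stalemate

White to move; white king on a8.
In check: no.
King squares — a7: attacked by Bb6; b7: attacked by Nd8; b8: attacked by Na6.
Legal moves for White: none.
Not in check and no legal moves → stalemate.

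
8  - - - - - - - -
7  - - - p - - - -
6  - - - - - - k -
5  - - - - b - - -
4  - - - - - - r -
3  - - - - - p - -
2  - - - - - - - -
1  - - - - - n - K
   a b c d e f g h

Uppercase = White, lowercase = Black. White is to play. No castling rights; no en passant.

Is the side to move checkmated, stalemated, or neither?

White to move; white king on h1.
In check: no.
King squares — g1: attacked by Rg4; g2: attacked by Pf3; h2: attacked by Nf1.
Legal moves for White: none.
Not in check and no legal moves → stalemate.

stalemate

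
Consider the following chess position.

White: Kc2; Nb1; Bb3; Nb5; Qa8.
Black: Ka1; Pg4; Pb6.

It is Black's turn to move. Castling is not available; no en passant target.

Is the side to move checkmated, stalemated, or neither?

Black to move; black king on a1.
In check: yes, from the white queen on a8.
King squares — b1: attacked by Kc2; a2: attacked by Bb3; b2: attacked by Kc2.
Legal moves for Black: none.
In check with no legal moves → checkmate.

checkmate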